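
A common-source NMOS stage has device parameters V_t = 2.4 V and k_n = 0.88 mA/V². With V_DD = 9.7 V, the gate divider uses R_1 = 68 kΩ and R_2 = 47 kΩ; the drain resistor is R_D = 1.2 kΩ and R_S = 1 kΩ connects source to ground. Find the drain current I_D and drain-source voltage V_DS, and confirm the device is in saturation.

I_D ≈ 0.5 mA, V_DS ≈ 8.6 V

V_G = V_DD·R_2/(R_1+R_2) = 9.7×47/115 = 3.96 V.
Assume saturation: I_D = (k_n/2)(V_GS − V_t)² with V_GS = V_G − I_D·R_S = 3.96 − 1·I_D.
Substituting gives 0.44·I_D² − 2.38·I_D + 1.08 = 0, with roots I_D = 0.499 or 4.9 mA.
The root I_D = 4.9 mA gives V_GS = -0.938 V ≤ V_t, so take I_D = 0.499 mA.
Then V_GS = 3.47 V and V_DS = V_DD − I_D(R_D+R_S) = 9.7 − 0.499×2.2 = 8.6 V.
Saturation requires V_DS ≥ V_GS − V_t = 1.07 V; 8.6 ≥ 1.07 ✓.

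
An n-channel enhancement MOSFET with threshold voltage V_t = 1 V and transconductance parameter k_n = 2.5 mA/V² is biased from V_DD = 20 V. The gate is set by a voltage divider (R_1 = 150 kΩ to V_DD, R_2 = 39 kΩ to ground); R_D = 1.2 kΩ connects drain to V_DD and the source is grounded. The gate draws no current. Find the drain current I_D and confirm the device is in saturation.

V_G = V_DD·R_2/(R_1+R_2) = 20×39/189 = 4.13 V. With the source grounded, V_GS = V_G = 4.13 V.
Assume saturation: I_D = (k_n/2)(V_GS − V_t)² = (2.5/2)×(4.13 − 1)² = 1.25×3.13² = 12.2 mA.
V_DS = V_DD − I_D·R_D = 20 − 12.2×1.2 = 5.33 V.
Saturation requires V_DS ≥ V_GS − V_t = 3.13 V; 5.33 ≥ 3.13 ✓.

I_D ≈ 12 mA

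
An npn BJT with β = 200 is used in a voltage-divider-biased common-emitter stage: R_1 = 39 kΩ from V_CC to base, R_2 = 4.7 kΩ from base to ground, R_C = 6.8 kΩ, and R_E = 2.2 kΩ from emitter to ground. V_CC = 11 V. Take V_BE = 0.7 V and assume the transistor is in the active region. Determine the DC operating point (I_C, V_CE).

I_C ≈ 0.22 mA, V_CE ≈ 9 V

Thevenize the base divider: V_Th = V_CC·R_2/(R_1+R_2) = 11×4.7/43.7 = 1.18 V, R_Th = R_1‖R_2 = 4.19 kΩ.
Base-emitter loop: V_Th = I_B·R_Th + V_BE + (β+1)I_B·R_E, so I_B = (1.18 − 0.7) / (4.19 + 201×2.2) = 0.00108 mA.
I_C = β·I_B = 200×0.00108 = 0.216 mA, and I_E = (β+1)I_B = 0.218 mA.
V_CE = V_CC − I_C·R_C − I_E·R_E = 11 − 0.216×6.8 − 0.218×2.2 = 9.05 V.
V_CE = 9.05 V > 0.2 V confirms active-region operation.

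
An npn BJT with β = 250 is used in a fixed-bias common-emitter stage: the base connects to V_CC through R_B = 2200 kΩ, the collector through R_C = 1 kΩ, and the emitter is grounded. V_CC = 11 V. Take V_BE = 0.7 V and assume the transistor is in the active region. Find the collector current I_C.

I_C ≈ 1.2 mA

Base loop: V_CC = I_B·R_B + V_BE, so I_B = (11 − 0.7)/2200 kΩ = 0.00468 mA.
In the active region I_C = β·I_B = 250 × 0.00468 = 1.17 mA.
Collector loop: V_CE = V_CC − I_C·R_C = 11 − 1.17×1 = 9.83 V.
Since V_CE = 9.83 V > V_CE(sat) ≈ 0.2 V, the transistor is in the active region as assumed.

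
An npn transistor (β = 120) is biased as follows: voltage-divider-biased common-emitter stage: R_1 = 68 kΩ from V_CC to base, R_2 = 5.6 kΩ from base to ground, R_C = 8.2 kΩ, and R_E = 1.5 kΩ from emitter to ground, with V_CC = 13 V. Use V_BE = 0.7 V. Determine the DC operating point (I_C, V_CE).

Thevenize the base divider: V_Th = V_CC·R_2/(R_1+R_2) = 13×5.6/73.6 = 0.989 V, R_Th = R_1‖R_2 = 5.17 kΩ.
Base-emitter loop: V_Th = I_B·R_Th + V_BE + (β+1)I_B·R_E, so I_B = (0.989 − 0.7) / (5.17 + 121×1.5) = 0.00155 mA.
I_C = β·I_B = 120×0.00155 = 0.186 mA, and I_E = (β+1)I_B = 0.187 mA.
V_CE = V_CC − I_C·R_C − I_E·R_E = 13 − 0.186×8.2 − 0.187×1.5 = 11.2 V.
V_CE = 11.2 V > 0.2 V confirms active-region operation.

I_C ≈ 0.19 mA, V_CE ≈ 11 V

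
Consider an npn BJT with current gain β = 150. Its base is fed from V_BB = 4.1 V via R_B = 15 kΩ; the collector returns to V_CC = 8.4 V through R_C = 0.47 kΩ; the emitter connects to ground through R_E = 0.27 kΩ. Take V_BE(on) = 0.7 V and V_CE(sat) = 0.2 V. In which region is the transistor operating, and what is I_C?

active; I_C ≈ 9.1 mA

Assume active. Base-emitter loop: I_B = (V_BB − V_BE)/(R_B + (β+1)R_E) = (4.1 − 0.7)/(15 + 151×0.27) = 0.061 mA.
I_C = β·I_B = 150×0.061 = 9.14 mA.
V_CE = V_CC − I_C·R_C − I_E·R_E = 8.4 − 9.14×0.47 − 9.21×0.27 = 1.62 V > V_CE(sat), so the active-region assumption holds.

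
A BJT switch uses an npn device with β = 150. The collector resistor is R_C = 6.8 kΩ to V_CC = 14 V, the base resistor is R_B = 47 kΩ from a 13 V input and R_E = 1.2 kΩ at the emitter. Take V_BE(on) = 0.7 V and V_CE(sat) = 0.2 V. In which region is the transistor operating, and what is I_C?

saturation; I_C ≈ 1.7 mA

Assume active: I_B = (13 − 0.7)/(47 + 151×1.2) = 0.0539 mA, I_C = β·I_B = 8.09 mA.
Then V_CE = 14 − 8.09×6.8 − 8.14×1.2 = -50.7 V < 0.2 V — the active assumption fails.
Re-solve with V_CE = 0.2 V. KCL at the emitter: V_E/R_E = (V_BB−0.7−V_E)/R_B + (V_CC−0.2−V_E)/R_C, giving V_E = 2.29 V.
I_C = (V_CC − 0.2 − V_E)/R_C = (13.8 − 2.29)/6.8 = 1.69 mA.
Check: I_B = (12.3 − 2.29)/47 = 0.213 mA, and β·I_B = 32 mA > I_C, confirming saturation.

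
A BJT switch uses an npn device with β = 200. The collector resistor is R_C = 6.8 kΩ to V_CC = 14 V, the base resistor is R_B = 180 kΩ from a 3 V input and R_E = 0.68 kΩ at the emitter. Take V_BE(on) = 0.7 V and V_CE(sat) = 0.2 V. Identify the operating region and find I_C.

active; I_C ≈ 1.5 mA

Assume active. Base-emitter loop: I_B = (V_BB − V_BE)/(R_B + (β+1)R_E) = (3 − 0.7)/(180 + 201×0.68) = 0.00726 mA.
I_C = β·I_B = 200×0.00726 = 1.45 mA.
V_CE = V_CC − I_C·R_C − I_E·R_E = 14 − 1.45×6.8 − 1.46×0.68 = 3.13 V > V_CE(sat), so the active-region assumption holds.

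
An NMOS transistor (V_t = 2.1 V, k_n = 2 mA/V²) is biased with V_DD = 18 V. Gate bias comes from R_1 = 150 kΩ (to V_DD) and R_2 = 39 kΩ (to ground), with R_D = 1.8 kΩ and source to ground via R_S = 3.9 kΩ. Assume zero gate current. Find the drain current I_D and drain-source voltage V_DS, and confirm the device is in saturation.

I_D ≈ 0.28 mA, V_DS ≈ 16 V

V_G = V_DD·R_2/(R_1+R_2) = 18×39/189 = 3.71 V.
Assume saturation: I_D = (k_n/2)(V_GS − V_t)² with V_GS = V_G − I_D·R_S = 3.71 − 3.9·I_D.
Substituting gives 15.2·I_D² − 13.6·I_D + 2.61 = 0, with roots I_D = 0.279 or 0.615 mA.
The root I_D = 0.615 mA gives V_GS = 1.32 V ≤ V_t, so take I_D = 0.279 mA.
Then V_GS = 2.63 V and V_DS = V_DD − I_D(R_D+R_S) = 18 − 0.279×5.7 = 16.4 V.
Saturation requires V_DS ≥ V_GS − V_t = 0.528 V; 16.4 ≥ 0.528 ✓.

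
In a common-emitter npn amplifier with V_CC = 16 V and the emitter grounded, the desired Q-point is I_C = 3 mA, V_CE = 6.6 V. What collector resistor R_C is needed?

R_C ≈ 3.1 kΩ

Collector loop: V_CC = I_C·R_C + V_CE.
R_C = (V_CC − V_CE)/I_C = (16 − 6.6)/3 = 3.13 kΩ.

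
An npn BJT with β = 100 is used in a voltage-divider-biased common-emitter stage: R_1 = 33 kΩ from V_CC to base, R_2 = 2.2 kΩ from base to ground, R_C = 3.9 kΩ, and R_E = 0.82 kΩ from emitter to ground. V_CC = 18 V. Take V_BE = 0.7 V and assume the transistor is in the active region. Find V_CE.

Thevenize the base divider: V_Th = V_CC·R_2/(R_1+R_2) = 18×2.2/35.2 = 1.12 V, R_Th = R_1‖R_2 = 2.06 kΩ.
Base-emitter loop: V_Th = I_B·R_Th + V_BE + (β+1)I_B·R_E, so I_B = (1.12 − 0.7) / (2.06 + 101×0.82) = 0.00501 mA.
I_C = β·I_B = 100×0.00501 = 0.501 mA, and I_E = (β+1)I_B = 0.506 mA.
V_CE = V_CC − I_C·R_C − I_E·R_E = 18 − 0.501×3.9 − 0.506×0.82 = 15.6 V.
V_CE = 15.6 V > 0.2 V confirms active-region operation.

V_CE ≈ 16 V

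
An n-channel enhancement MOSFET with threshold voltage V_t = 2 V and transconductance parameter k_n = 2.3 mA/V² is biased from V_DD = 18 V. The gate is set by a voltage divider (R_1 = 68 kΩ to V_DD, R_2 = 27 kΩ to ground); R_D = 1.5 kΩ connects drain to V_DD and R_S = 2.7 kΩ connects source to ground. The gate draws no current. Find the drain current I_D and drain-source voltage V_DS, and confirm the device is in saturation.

I_D ≈ 0.84 mA, V_DS ≈ 14 V

V_G = V_DD·R_2/(R_1+R_2) = 18×27/95 = 5.12 V.
Assume saturation: I_D = (k_n/2)(V_GS − V_t)² with V_GS = V_G − I_D·R_S = 5.12 − 2.7·I_D.
Substituting gives 8.38·I_D² − 20.3·I_D + 11.2 = 0, with roots I_D = 0.838 or 1.59 mA.
The root I_D = 1.59 mA gives V_GS = 0.824 V ≤ V_t, so take I_D = 0.838 mA.
Then V_GS = 2.85 V and V_DS = V_DD − I_D(R_D+R_S) = 18 − 0.838×4.2 = 14.5 V.
Saturation requires V_DS ≥ V_GS − V_t = 0.854 V; 14.5 ≥ 0.854 ✓.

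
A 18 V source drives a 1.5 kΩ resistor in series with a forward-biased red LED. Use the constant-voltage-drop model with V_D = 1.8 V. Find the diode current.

I ≈ 11 mA

KVL around the loop: 18 = V_D + I·R = 1.8 + I × 1.5 kΩ.
So I = (18 − 1.8) / 1.5 kΩ = 16.2 / 1.5 = 10.8 mA.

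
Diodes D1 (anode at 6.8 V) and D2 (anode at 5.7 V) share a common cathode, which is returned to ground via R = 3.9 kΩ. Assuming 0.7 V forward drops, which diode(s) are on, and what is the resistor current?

Only D1 conducts; I_R ≈ 1.6 mA

Assume both conduct. Then node N would need to be at both 6.8−0.7 = 6.1 V and 5.7−0.7 = 5 V, which is impossible.
Assume only D1 conducts: V_N = 6.8 − 0.7 = 6.1 V, so I_R = 6.1/3.9 = 1.56 mA.
Check D2: its anode-to-cathode voltage is 5.7 − 6.1 = -0.4 V < 0.7 V, so it is off. The assumption is consistent.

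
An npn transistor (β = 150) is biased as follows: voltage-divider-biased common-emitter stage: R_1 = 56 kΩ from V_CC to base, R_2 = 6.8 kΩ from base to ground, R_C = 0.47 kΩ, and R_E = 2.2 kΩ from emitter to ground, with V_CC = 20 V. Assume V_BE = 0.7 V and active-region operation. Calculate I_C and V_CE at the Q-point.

I_C ≈ 0.65 mA, V_CE ≈ 18 V

Thevenize the base divider: V_Th = V_CC·R_2/(R_1+R_2) = 20×6.8/62.8 = 2.17 V, R_Th = R_1‖R_2 = 6.06 kΩ.
Base-emitter loop: V_Th = I_B·R_Th + V_BE + (β+1)I_B·R_E, so I_B = (2.17 − 0.7) / (6.06 + 151×2.2) = 0.00433 mA.
I_C = β·I_B = 150×0.00433 = 0.65 mA, and I_E = (β+1)I_B = 0.654 mA.
V_CE = V_CC − I_C·R_C − I_E·R_E = 20 − 0.65×0.47 − 0.654×2.2 = 18.3 V.
V_CE = 18.3 V > 0.2 V confirms active-region operation.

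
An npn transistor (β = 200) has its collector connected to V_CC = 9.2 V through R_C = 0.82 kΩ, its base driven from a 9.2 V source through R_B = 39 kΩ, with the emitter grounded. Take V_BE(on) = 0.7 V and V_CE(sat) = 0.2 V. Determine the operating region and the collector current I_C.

Assume active: I_B = (9.2 − 0.7)/39 = 0.218 mA, giving I_C = β·I_B = 43.6 mA.
But then V_CE = 9.2 − 43.6×0.82 = -26.5 V < V_CE(sat) = 0.2 V — impossible in the active region.
So the transistor is saturated. With V_CE = 0.2 V, I_C = (V_CC − 0.2)/R_C = 9/0.82 = 11 mA.
Check: β·I_B = 43.6 mA > I_C = 11 mA, confirming saturation.

saturation; I_C ≈ 11 mA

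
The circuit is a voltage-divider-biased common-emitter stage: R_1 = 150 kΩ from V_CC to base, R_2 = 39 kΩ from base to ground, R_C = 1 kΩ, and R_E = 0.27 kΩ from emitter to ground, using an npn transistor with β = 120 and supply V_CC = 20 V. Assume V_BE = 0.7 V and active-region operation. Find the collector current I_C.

Thevenize the base divider: V_Th = V_CC·R_2/(R_1+R_2) = 20×39/189 = 4.13 V, R_Th = R_1‖R_2 = 31 kΩ.
Base-emitter loop: V_Th = I_B·R_Th + V_BE + (β+1)I_B·R_E, so I_B = (4.13 − 0.7) / (31 + 121×0.27) = 0.0539 mA.
I_C = β·I_B = 120×0.0539 = 6.46 mA, and I_E = (β+1)I_B = 6.52 mA.
V_CE = V_CC − I_C·R_C − I_E·R_E = 20 − 6.46×1 − 6.52×0.27 = 11.8 V.
V_CE = 11.8 V > 0.2 V confirms active-region operation.

I_C ≈ 6.5 mA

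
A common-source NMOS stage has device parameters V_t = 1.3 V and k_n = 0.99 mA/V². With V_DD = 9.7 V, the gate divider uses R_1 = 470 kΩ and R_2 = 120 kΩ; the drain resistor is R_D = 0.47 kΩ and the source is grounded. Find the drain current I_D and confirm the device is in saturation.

I_D ≈ 0.22 mA

V_G = V_DD·R_2/(R_1+R_2) = 9.7×120/590 = 1.97 V. With the source grounded, V_GS = V_G = 1.97 V.
Assume saturation: I_D = (k_n/2)(V_GS − V_t)² = (0.99/2)×(1.97 − 1.3)² = 0.495×0.673² = 0.224 mA.
V_DS = V_DD − I_D·R_D = 9.7 − 0.224×0.47 = 9.59 V.
Saturation requires V_DS ≥ V_GS − V_t = 0.673 V; 9.59 ≥ 0.673 ✓.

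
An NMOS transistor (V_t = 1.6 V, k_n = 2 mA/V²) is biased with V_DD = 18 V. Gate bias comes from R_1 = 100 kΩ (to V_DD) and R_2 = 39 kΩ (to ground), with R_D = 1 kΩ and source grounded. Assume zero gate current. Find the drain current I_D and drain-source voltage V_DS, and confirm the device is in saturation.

V_G = V_DD·R_2/(R_1+R_2) = 18×39/139 = 5.05 V. With the source grounded, V_GS = V_G = 5.05 V.
Assume saturation: I_D = (k_n/2)(V_GS − V_t)² = (2/2)×(5.05 − 1.6)² = 1×3.45² = 11.9 mA.
V_DS = V_DD − I_D·R_D = 18 − 11.9×1 = 6.1 V.
Saturation requires V_DS ≥ V_GS − V_t = 3.45 V; 6.1 ≥ 3.45 ✓.

I_D ≈ 12 mA, V_DS ≈ 6.1 V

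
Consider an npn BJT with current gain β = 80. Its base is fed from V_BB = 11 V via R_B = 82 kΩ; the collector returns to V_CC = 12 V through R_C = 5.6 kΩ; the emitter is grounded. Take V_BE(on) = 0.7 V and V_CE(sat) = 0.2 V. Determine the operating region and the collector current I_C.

saturation; I_C ≈ 2.1 mA

Assume active: I_B = (11 − 0.7)/82 = 0.126 mA, giving I_C = β·I_B = 10 mA.
But then V_CE = 12 − 10×5.6 = -44.3 V < V_CE(sat) = 0.2 V — impossible in the active region.
So the transistor is saturated. With V_CE = 0.2 V, I_C = (V_CC − 0.2)/R_C = 11.8/5.6 = 2.11 mA.
Check: β·I_B = 10 mA > I_C = 2.11 mA, confirming saturation.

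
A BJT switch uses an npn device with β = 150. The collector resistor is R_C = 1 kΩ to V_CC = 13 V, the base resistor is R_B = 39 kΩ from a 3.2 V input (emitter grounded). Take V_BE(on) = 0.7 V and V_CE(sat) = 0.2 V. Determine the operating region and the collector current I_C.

Assume active. Base-emitter loop: I_B = (V_BB − V_BE)/R_B = (3.2 − 0.7)/39 = 0.0641 mA.
I_C = β·I_B = 150×0.0641 = 9.62 mA.
V_CE = V_CC − I_C·R_C = 13 − 9.62×1 = 3.38 V > V_CE(sat), so the active-region assumption holds.

active; I_C ≈ 9.6 mA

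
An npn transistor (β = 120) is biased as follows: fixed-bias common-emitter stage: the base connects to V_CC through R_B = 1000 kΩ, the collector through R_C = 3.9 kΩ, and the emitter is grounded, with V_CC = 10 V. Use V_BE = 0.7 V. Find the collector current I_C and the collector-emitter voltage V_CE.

I_C ≈ 1.1 mA, V_CE ≈ 5.6 V

Base loop: V_CC = I_B·R_B + V_BE, so I_B = (10 − 0.7)/1000 kΩ = 0.0093 mA.
In the active region I_C = β·I_B = 120 × 0.0093 = 1.12 mA.
Collector loop: V_CE = V_CC − I_C·R_C = 10 − 1.12×3.9 = 5.65 V.
Since V_CE = 5.65 V > V_CE(sat) ≈ 0.2 V, the transistor is in the active region as assumed.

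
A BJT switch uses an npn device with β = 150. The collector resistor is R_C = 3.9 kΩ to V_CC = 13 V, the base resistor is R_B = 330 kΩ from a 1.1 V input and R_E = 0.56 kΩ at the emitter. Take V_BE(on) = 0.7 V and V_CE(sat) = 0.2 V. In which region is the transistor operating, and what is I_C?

active; I_C ≈ 0.14 mA

Assume active. Base-emitter loop: I_B = (V_BB − V_BE)/(R_B + (β+1)R_E) = (1.1 − 0.7)/(330 + 151×0.56) = 0.000965 mA.
I_C = β·I_B = 150×0.000965 = 0.145 mA.
V_CE = V_CC − I_C·R_C − I_E·R_E = 13 − 0.145×3.9 − 0.146×0.56 = 12.4 V > V_CE(sat), so the active-region assumption holds.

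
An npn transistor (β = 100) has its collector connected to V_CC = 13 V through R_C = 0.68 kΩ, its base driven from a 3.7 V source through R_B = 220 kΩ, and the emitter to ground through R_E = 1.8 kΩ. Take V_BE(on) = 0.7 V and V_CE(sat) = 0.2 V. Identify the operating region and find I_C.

Assume active. Base-emitter loop: I_B = (V_BB − V_BE)/(R_B + (β+1)R_E) = (3.7 − 0.7)/(220 + 101×1.8) = 0.00747 mA.
I_C = β·I_B = 100×0.00747 = 0.747 mA.
V_CE = V_CC − I_C·R_C − I_E·R_E = 13 − 0.747×0.68 − 0.754×1.8 = 11.1 V > V_CE(sat), so the active-region assumption holds.

active; I_C ≈ 0.75 mA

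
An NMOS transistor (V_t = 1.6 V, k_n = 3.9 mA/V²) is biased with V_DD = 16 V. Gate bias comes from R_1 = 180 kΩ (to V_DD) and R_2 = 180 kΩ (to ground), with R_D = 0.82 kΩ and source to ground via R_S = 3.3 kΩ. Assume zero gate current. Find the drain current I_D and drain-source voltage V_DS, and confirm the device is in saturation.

V_G = V_DD·R_2/(R_1+R_2) = 16×180/360 = 8 V.
Assume saturation: I_D = (k_n/2)(V_GS − V_t)² with V_GS = V_G − I_D·R_S = 8 − 3.3·I_D.
Substituting gives 21.2·I_D² − 83.4·I_D + 79.9 = 0, with roots I_D = 1.66 or 2.27 mA.
The root I_D = 2.27 mA gives V_GS = 0.522 V ≤ V_t, so take I_D = 1.66 mA.
Then V_GS = 2.52 V and V_DS = V_DD − I_D(R_D+R_S) = 16 − 1.66×4.12 = 9.16 V.
Saturation requires V_DS ≥ V_GS − V_t = 0.923 V; 9.16 ≥ 0.923 ✓.

I_D ≈ 1.7 mA, V_DS ≈ 9.2 V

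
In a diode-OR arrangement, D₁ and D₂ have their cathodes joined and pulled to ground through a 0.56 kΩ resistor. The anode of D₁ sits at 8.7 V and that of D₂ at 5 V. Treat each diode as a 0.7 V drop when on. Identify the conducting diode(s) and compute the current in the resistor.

Assume both conduct. Then node N would need to be at both 8.7−0.7 = 8 V and 5−0.7 = 4.3 V, which is impossible.
Assume only D₁ conducts: V_N = 8.7 − 0.7 = 8 V, so I_R = 8/0.56 = 14.3 mA.
Check D₂: its anode-to-cathode voltage is 5 − 8 = -3 V < 0.7 V, so it is off. The assumption is consistent.

Only D₁ conducts; I_R ≈ 14 mA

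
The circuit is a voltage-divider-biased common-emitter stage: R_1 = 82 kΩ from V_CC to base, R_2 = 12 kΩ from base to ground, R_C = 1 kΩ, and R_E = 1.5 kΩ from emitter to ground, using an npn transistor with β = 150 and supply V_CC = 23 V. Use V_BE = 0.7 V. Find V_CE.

Thevenize the base divider: V_Th = V_CC·R_2/(R_1+R_2) = 23×12/94 = 2.94 V, R_Th = R_1‖R_2 = 10.5 kΩ.
Base-emitter loop: V_Th = I_B·R_Th + V_BE + (β+1)I_B·R_E, so I_B = (2.94 − 0.7) / (10.5 + 151×1.5) = 0.00944 mA.
I_C = β·I_B = 150×0.00944 = 1.42 mA, and I_E = (β+1)I_B = 1.42 mA.
V_CE = V_CC − I_C·R_C − I_E·R_E = 23 − 1.42×1 − 1.42×1.5 = 19.4 V.
V_CE = 19.4 V > 0.2 V confirms active-region operation.

V_CE ≈ 19 V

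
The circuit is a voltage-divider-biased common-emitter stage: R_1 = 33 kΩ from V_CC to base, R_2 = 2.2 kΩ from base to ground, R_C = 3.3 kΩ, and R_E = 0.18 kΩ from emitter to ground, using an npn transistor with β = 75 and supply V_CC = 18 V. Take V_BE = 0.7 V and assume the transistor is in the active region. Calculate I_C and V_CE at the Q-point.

I_C ≈ 2 mA, V_CE ≈ 11 V

Thevenize the base divider: V_Th = V_CC·R_2/(R_1+R_2) = 18×2.2/35.2 = 1.12 V, R_Th = R_1‖R_2 = 2.06 kΩ.
Base-emitter loop: V_Th = I_B·R_Th + V_BE + (β+1)I_B·R_E, so I_B = (1.12 − 0.7) / (2.06 + 76×0.18) = 0.027 mA.
I_C = β·I_B = 75×0.027 = 2.02 mA, and I_E = (β+1)I_B = 2.05 mA.
V_CE = V_CC − I_C·R_C − I_E·R_E = 18 − 2.02×3.3 − 2.05×0.18 = 10.9 V.
V_CE = 10.9 V > 0.2 V confirms active-region operation.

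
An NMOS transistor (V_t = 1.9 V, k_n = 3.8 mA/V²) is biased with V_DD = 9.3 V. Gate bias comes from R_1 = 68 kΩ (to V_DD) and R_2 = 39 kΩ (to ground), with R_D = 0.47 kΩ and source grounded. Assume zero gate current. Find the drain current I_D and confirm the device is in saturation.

I_D ≈ 4.2 mA

V_G = V_DD·R_2/(R_1+R_2) = 9.3×39/107 = 3.39 V. With the source grounded, V_GS = V_G = 3.39 V.
Assume saturation: I_D = (k_n/2)(V_GS − V_t)² = (3.8/2)×(3.39 − 1.9)² = 1.9×1.49² = 4.22 mA.
V_DS = V_DD − I_D·R_D = 9.3 − 4.22×0.47 = 7.32 V.
Saturation requires V_DS ≥ V_GS − V_t = 1.49 V; 7.32 ≥ 1.49 ✓.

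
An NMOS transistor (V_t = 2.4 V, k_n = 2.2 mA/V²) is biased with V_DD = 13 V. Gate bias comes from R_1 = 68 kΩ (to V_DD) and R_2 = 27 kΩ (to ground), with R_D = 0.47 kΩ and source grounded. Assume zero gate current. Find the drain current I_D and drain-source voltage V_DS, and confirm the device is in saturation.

I_D ≈ 1.8 mA, V_DS ≈ 12 V

V_G = V_DD·R_2/(R_1+R_2) = 13×27/95 = 3.69 V. With the source grounded, V_GS = V_G = 3.69 V.
Assume saturation: I_D = (k_n/2)(V_GS − V_t)² = (2.2/2)×(3.69 − 2.4)² = 1.1×1.29² = 1.84 mA.
V_DS = V_DD − I_D·R_D = 13 − 1.84×0.47 = 12.1 V.
Saturation requires V_DS ≥ V_GS − V_t = 1.29 V; 12.1 ≥ 1.29 ✓.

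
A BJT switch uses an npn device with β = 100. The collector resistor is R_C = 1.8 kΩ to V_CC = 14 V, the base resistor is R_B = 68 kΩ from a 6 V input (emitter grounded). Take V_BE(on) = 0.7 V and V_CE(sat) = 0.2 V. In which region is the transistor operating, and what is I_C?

saturation; I_C ≈ 7.7 mA

Assume active: I_B = (6 − 0.7)/68 = 0.0779 mA, giving I_C = β·I_B = 7.79 mA.
But then V_CE = 14 − 7.79×1.8 = -0.0294 V < V_CE(sat) = 0.2 V — impossible in the active region.
So the transistor is saturated. With V_CE = 0.2 V, I_C = (V_CC − 0.2)/R_C = 13.8/1.8 = 7.67 mA.
Check: β·I_B = 7.79 mA > I_C = 7.67 mA, confirming saturation.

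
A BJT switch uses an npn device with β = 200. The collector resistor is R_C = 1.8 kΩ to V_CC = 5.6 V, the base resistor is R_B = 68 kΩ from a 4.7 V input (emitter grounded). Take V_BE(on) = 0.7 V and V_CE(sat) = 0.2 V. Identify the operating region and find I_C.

Assume active: I_B = (4.7 − 0.7)/68 = 0.0588 mA, giving I_C = β·I_B = 11.8 mA.
But then V_CE = 5.6 − 11.8×1.8 = -15.6 V < V_CE(sat) = 0.2 V — impossible in the active region.
So the transistor is saturated. With V_CE = 0.2 V, I_C = (V_CC − 0.2)/R_C = 5.4/1.8 = 3 mA.
Check: β·I_B = 11.8 mA > I_C = 3 mA, confirming saturation.

saturation; I_C ≈ 3 mA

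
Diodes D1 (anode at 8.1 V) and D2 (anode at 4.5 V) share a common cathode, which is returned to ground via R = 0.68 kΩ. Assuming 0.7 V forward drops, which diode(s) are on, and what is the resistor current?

Assume both conduct. Then node N would need to be at both 8.1−0.7 = 7.4 V and 4.5−0.7 = 3.8 V, which is impossible.
Assume only D1 conducts: V_N = 8.1 − 0.7 = 7.4 V, so I_R = 7.4/0.68 = 10.9 mA.
Check D2: its anode-to-cathode voltage is 4.5 − 7.4 = -2.9 V < 0.7 V, so it is off. The assumption is consistent.

Only D1 conducts; I_R ≈ 11 mA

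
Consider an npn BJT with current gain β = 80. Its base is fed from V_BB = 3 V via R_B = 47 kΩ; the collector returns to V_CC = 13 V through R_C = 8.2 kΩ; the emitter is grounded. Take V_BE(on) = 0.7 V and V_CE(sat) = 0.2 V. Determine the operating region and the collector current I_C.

Assume active: I_B = (3 − 0.7)/47 = 0.0489 mA, giving I_C = β·I_B = 3.91 mA.
But then V_CE = 13 − 3.91×8.2 = -19.1 V < V_CE(sat) = 0.2 V — impossible in the active region.
So the transistor is saturated. With V_CE = 0.2 V, I_C = (V_CC − 0.2)/R_C = 12.8/8.2 = 1.56 mA.
Check: β·I_B = 3.91 mA > I_C = 1.56 mA, confirming saturation.

saturation; I_C ≈ 1.6 mA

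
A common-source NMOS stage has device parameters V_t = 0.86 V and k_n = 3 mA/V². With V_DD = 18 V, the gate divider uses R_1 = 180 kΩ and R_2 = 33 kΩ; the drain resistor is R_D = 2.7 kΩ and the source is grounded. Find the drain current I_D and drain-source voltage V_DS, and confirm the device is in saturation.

I_D ≈ 5.6 mA, V_DS ≈ 2.9 V

V_G = V_DD·R_2/(R_1+R_2) = 18×33/213 = 2.79 V. With the source grounded, V_GS = V_G = 2.79 V.
Assume saturation: I_D = (k_n/2)(V_GS − V_t)² = (3/2)×(2.79 − 0.86)² = 1.5×1.93² = 5.58 mA.
V_DS = V_DD − I_D·R_D = 18 − 5.58×2.7 = 2.93 V.
Saturation requires V_DS ≥ V_GS − V_t = 1.93 V; 2.93 ≥ 1.93 ✓.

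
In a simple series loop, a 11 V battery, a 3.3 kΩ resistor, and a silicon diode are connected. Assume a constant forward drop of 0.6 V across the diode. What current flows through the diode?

KVL around the loop: 11 = V_D + I·R = 0.6 + I × 3.3 kΩ.
So I = (11 − 0.6) / 3.3 kΩ = 10.4 / 3.3 = 3.15 mA.

I ≈ 3.2 mA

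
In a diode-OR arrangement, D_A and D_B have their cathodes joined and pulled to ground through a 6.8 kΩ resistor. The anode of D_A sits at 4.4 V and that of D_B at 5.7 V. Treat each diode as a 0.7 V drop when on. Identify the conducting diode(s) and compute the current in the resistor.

Only D_B conducts; I_R ≈ 0.74 mA

Assume both conduct. Then node N would need to be at both 4.4−0.7 = 3.7 V and 5.7−0.7 = 5 V, which is impossible.
Assume only D_B conducts: V_N = 5.7 − 0.7 = 5 V, so I_R = 5/6.8 = 0.735 mA.
Check D_A: its anode-to-cathode voltage is 4.4 − 5 = -0.6 V < 0.7 V, so it is off. The assumption is consistent.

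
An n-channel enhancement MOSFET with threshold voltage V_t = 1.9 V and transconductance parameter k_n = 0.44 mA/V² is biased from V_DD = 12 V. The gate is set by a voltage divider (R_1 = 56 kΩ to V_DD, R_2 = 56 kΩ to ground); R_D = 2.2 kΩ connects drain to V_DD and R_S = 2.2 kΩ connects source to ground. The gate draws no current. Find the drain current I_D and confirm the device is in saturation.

V_G = V_DD·R_2/(R_1+R_2) = 12×56/112 = 6 V.
Assume saturation: I_D = (k_n/2)(V_GS − V_t)² with V_GS = V_G − I_D·R_S = 6 − 2.2·I_D.
Substituting gives 1.06·I_D² − 4.97·I_D + 3.7 = 0, with roots I_D = 0.929 or 3.74 mA.
The root I_D = 3.74 mA gives V_GS = -2.22 V ≤ V_t, so take I_D = 0.929 mA.
Then V_GS = 3.96 V and V_DS = V_DD − I_D(R_D+R_S) = 12 − 0.929×4.4 = 7.91 V.
Saturation requires V_DS ≥ V_GS − V_t = 2.06 V; 7.91 ≥ 2.06 ✓.

I_D ≈ 0.93 mA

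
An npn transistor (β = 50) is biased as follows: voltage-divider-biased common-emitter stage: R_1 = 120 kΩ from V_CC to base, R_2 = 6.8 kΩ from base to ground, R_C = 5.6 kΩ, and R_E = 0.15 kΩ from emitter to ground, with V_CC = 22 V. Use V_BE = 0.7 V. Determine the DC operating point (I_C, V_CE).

I_C ≈ 1.7 mA, V_CE ≈ 12 V

Thevenize the base divider: V_Th = V_CC·R_2/(R_1+R_2) = 22×6.8/127 = 1.18 V, R_Th = R_1‖R_2 = 6.44 kΩ.
Base-emitter loop: V_Th = I_B·R_Th + V_BE + (β+1)I_B·R_E, so I_B = (1.18 − 0.7) / (6.44 + 51×0.15) = 0.0341 mA.
I_C = β·I_B = 50×0.0341 = 1.7 mA, and I_E = (β+1)I_B = 1.74 mA.
V_CE = V_CC − I_C·R_C − I_E·R_E = 22 − 1.7×5.6 − 1.74×0.15 = 12.2 V.
V_CE = 12.2 V > 0.2 V confirms active-region operation.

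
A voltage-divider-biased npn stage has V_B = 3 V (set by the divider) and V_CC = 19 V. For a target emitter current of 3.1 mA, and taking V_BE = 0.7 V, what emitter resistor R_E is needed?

V_E = V_B − V_BE = 3 − 0.7 = 2.3 V.
R_E = V_E / I_E = 2.3 / 3.1 = 0.742 kΩ.

R_E ≈ 0.74 kΩ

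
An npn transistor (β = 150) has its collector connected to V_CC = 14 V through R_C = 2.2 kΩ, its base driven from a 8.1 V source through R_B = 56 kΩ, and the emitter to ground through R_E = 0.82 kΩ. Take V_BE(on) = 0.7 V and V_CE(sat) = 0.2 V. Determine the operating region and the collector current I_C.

saturation; I_C ≈ 4.6 mA

Assume active: I_B = (8.1 − 0.7)/(56 + 151×0.82) = 0.0412 mA, I_C = β·I_B = 6.17 mA.
Then V_CE = 14 − 6.17×2.2 − 6.21×0.82 = -4.68 V < 0.2 V — the active assumption fails.
Re-solve with V_CE = 0.2 V. KCL at the emitter: V_E/R_E = (V_BB−0.7−V_E)/R_B + (V_CC−0.2−V_E)/R_C, giving V_E = 3.79 V.
I_C = (V_CC − 0.2 − V_E)/R_C = (13.8 − 3.79)/2.2 = 4.55 mA.
Check: I_B = (7.4 − 3.79)/56 = 0.0645 mA, and β·I_B = 9.68 mA > I_C, confirming saturation.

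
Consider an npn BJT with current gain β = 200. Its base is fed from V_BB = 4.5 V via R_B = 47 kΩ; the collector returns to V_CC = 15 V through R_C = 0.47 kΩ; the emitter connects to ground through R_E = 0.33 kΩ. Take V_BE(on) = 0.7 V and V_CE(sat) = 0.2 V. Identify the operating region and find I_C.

Assume active. Base-emitter loop: I_B = (V_BB − V_BE)/(R_B + (β+1)R_E) = (4.5 − 0.7)/(47 + 201×0.33) = 0.0335 mA.
I_C = β·I_B = 200×0.0335 = 6.71 mA.
V_CE = V_CC − I_C·R_C − I_E·R_E = 15 − 6.71×0.47 − 6.74×0.33 = 9.62 V > V_CE(sat), so the active-region assumption holds.

active; I_C ≈ 6.7 mA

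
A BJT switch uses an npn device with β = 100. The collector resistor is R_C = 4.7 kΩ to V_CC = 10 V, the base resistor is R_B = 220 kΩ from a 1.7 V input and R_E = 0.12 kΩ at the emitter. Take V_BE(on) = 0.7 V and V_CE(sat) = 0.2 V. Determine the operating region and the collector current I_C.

Assume active. Base-emitter loop: I_B = (V_BB − V_BE)/(R_B + (β+1)R_E) = (1.7 − 0.7)/(220 + 101×0.12) = 0.00431 mA.
I_C = β·I_B = 100×0.00431 = 0.431 mA.
V_CE = V_CC − I_C·R_C − I_E·R_E = 10 − 0.431×4.7 − 0.435×0.12 = 7.92 V > V_CE(sat), so the active-region assumption holds.

active; I_C ≈ 0.43 mA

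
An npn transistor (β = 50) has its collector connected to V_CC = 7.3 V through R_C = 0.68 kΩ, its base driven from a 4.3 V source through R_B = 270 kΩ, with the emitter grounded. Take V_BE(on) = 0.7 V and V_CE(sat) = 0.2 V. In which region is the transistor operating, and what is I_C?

active; I_C ≈ 0.67 mA

Assume active. Base-emitter loop: I_B = (V_BB − V_BE)/R_B = (4.3 − 0.7)/270 = 0.0133 mA.
I_C = β·I_B = 50×0.0133 = 0.667 mA.
V_CE = V_CC − I_C·R_C = 7.3 − 0.667×0.68 = 6.85 V > V_CE(sat), so the active-region assumption holds.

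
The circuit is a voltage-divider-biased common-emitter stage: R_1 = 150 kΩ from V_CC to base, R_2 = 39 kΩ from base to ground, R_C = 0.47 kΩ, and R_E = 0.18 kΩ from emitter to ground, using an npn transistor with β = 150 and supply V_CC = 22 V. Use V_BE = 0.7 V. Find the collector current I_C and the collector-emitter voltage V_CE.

I_C ≈ 9.9 mA, V_CE ≈ 16 V

Thevenize the base divider: V_Th = V_CC·R_2/(R_1+R_2) = 22×39/189 = 4.54 V, R_Th = R_1‖R_2 = 31 kΩ.
Base-emitter loop: V_Th = I_B·R_Th + V_BE + (β+1)I_B·R_E, so I_B = (4.54 − 0.7) / (31 + 151×0.18) = 0.0661 mA.
I_C = β·I_B = 150×0.0661 = 9.91 mA, and I_E = (β+1)I_B = 9.97 mA.
V_CE = V_CC − I_C·R_C − I_E·R_E = 22 − 9.91×0.47 − 9.97×0.18 = 15.5 V.
V_CE = 15.5 V > 0.2 V confirms active-region operation.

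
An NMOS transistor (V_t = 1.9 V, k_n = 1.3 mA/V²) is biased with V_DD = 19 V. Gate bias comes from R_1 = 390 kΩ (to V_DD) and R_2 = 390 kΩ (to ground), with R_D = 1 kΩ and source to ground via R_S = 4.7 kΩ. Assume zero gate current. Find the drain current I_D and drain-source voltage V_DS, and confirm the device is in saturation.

V_G = V_DD·R_2/(R_1+R_2) = 19×390/780 = 9.5 V.
Assume saturation: I_D = (k_n/2)(V_GS − V_t)² with V_GS = V_G − I_D·R_S = 9.5 − 4.7·I_D.
Substituting gives 14.4·I_D² − 47.4·I_D + 37.5 = 0, with roots I_D = 1.31 or 1.99 mA.
The root I_D = 1.99 mA gives V_GS = 0.151 V ≤ V_t, so take I_D = 1.31 mA.
Then V_GS = 3.32 V and V_DS = V_DD − I_D(R_D+R_S) = 19 − 1.31×5.7 = 11.5 V.
Saturation requires V_DS ≥ V_GS − V_t = 1.42 V; 11.5 ≥ 1.42 ✓.

I_D ≈ 1.3 mA, V_DS ≈ 12 V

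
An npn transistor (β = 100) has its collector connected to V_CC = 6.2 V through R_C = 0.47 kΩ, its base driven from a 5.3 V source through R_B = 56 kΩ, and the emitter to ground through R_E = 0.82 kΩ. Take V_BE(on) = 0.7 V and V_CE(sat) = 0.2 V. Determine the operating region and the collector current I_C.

Assume active. Base-emitter loop: I_B = (V_BB − V_BE)/(R_B + (β+1)R_E) = (5.3 − 0.7)/(56 + 101×0.82) = 0.0331 mA.
I_C = β·I_B = 100×0.0331 = 3.31 mA.
V_CE = V_CC − I_C·R_C − I_E·R_E = 6.2 − 3.31×0.47 − 3.35×0.82 = 1.9 V > V_CE(sat), so the active-region assumption holds.

active; I_C ≈ 3.3 mA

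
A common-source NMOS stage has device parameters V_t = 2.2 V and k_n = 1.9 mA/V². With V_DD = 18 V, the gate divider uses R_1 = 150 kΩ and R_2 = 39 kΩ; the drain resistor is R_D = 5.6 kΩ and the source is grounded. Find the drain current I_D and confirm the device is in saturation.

V_G = V_DD·R_2/(R_1+R_2) = 18×39/189 = 3.71 V. With the source grounded, V_GS = V_G = 3.71 V.
Assume saturation: I_D = (k_n/2)(V_GS − V_t)² = (1.9/2)×(3.71 − 2.2)² = 0.95×1.51² = 2.18 mA.
V_DS = V_DD − I_D·R_D = 18 − 2.18×5.6 = 5.8 V.
Saturation requires V_DS ≥ V_GS − V_t = 1.51 V; 5.8 ≥ 1.51 ✓.

I_D ≈ 2.2 mA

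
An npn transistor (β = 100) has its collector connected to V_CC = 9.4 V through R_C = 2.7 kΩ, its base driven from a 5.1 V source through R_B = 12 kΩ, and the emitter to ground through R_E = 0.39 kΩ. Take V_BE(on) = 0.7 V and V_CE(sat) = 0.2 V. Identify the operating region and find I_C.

saturation; I_C ≈ 2.9 mA

Assume active: I_B = (5.1 − 0.7)/(12 + 101×0.39) = 0.0856 mA, I_C = β·I_B = 8.56 mA.
Then V_CE = 9.4 − 8.56×2.7 − 8.65×0.39 = -17.1 V < 0.2 V — the active assumption fails.
Re-solve with V_CE = 0.2 V. KCL at the emitter: V_E/R_E = (V_BB−0.7−V_E)/R_B + (V_CC−0.2−V_E)/R_C, giving V_E = 1.25 V.
I_C = (V_CC − 0.2 − V_E)/R_C = (9.2 − 1.25)/2.7 = 2.94 mA.
Check: I_B = (4.4 − 1.25)/12 = 0.262 mA, and β·I_B = 26.2 mA > I_C, confirming saturation.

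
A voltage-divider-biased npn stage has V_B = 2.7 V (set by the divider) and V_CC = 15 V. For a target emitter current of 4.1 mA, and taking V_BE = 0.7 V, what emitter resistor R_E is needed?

V_E = V_B − V_BE = 2.7 − 0.7 = 2 V.
R_E = V_E / I_E = 2 / 4.1 = 0.488 kΩ.

R_E ≈ 0.49 kΩ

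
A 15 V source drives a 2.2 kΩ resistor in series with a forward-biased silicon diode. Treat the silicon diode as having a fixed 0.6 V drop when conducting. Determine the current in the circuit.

KVL around the loop: 15 = V_D + I·R = 0.6 + I × 2.2 kΩ.
So I = (15 − 0.6) / 2.2 kΩ = 14.4 / 2.2 = 6.55 mA.

I ≈ 6.5 mA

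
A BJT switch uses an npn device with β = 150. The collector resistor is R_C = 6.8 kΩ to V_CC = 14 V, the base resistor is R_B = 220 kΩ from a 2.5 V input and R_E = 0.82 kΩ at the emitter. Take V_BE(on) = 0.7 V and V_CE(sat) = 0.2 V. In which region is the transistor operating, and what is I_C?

Assume active. Base-emitter loop: I_B = (V_BB − V_BE)/(R_B + (β+1)R_E) = (2.5 − 0.7)/(220 + 151×0.82) = 0.00524 mA.
I_C = β·I_B = 150×0.00524 = 0.785 mA.
V_CE = V_CC − I_C·R_C − I_E·R_E = 14 − 0.785×6.8 − 0.791×0.82 = 8.01 V > V_CE(sat), so the active-region assumption holds.

active; I_C ≈ 0.79 mA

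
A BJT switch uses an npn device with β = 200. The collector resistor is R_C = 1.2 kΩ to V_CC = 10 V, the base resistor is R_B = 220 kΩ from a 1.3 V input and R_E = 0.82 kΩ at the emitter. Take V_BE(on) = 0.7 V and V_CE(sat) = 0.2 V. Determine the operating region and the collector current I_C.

active; I_C ≈ 0.31 mA

Assume active. Base-emitter loop: I_B = (V_BB − V_BE)/(R_B + (β+1)R_E) = (1.3 − 0.7)/(220 + 201×0.82) = 0.00156 mA.
I_C = β·I_B = 200×0.00156 = 0.312 mA.
V_CE = V_CC − I_C·R_C − I_E·R_E = 10 − 0.312×1.2 − 0.313×0.82 = 9.37 V > V_CE(sat), so the active-region assumption holds.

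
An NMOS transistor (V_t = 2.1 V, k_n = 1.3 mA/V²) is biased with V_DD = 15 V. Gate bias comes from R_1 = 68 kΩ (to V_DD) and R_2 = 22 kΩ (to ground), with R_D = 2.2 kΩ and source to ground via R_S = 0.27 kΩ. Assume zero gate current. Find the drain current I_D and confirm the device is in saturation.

I_D ≈ 1.1 mA

V_G = V_DD·R_2/(R_1+R_2) = 15×22/90 = 3.67 V.
Assume saturation: I_D = (k_n/2)(V_GS − V_t)² with V_GS = V_G − I_D·R_S = 3.67 − 0.27·I_D.
Substituting gives 0.0474·I_D² − 1.55·I_D + 1.6 = 0, with roots I_D = 1.06 or 31.6 mA.
The root I_D = 31.6 mA gives V_GS = -4.88 V ≤ V_t, so take I_D = 1.06 mA.
Then V_GS = 3.38 V and V_DS = V_DD − I_D(R_D+R_S) = 15 − 1.06×2.47 = 12.4 V.
Saturation requires V_DS ≥ V_GS − V_t = 1.28 V; 12.4 ≥ 1.28 ✓.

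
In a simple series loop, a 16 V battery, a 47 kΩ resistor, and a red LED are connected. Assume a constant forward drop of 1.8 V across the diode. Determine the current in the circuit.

KVL around the loop: 16 = V_D + I·R = 1.8 + I × 47 kΩ.
So I = (16 − 1.8) / 47 kΩ = 14.2 / 47 = 0.302 mA.

I ≈ 0.3 mA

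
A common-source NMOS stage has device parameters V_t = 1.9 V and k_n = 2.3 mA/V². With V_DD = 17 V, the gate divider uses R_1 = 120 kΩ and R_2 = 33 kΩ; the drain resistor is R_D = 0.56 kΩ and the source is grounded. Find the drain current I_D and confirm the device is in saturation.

V_G = V_DD·R_2/(R_1+R_2) = 17×33/153 = 3.67 V. With the source grounded, V_GS = V_G = 3.67 V.
Assume saturation: I_D = (k_n/2)(V_GS − V_t)² = (2.3/2)×(3.67 − 1.9)² = 1.15×1.77² = 3.59 mA.
V_DS = V_DD − I_D·R_D = 17 − 3.59×0.56 = 15 V.
Saturation requires V_DS ≥ V_GS − V_t = 1.77 V; 15 ≥ 1.77 ✓.

I_D ≈ 3.6 mA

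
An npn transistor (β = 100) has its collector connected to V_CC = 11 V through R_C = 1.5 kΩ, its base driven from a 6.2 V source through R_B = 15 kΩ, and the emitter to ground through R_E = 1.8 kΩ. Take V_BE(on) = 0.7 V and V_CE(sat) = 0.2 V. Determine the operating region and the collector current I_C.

active; I_C ≈ 2.8 mA

Assume active. Base-emitter loop: I_B = (V_BB − V_BE)/(R_B + (β+1)R_E) = (6.2 − 0.7)/(15 + 101×1.8) = 0.0279 mA.
I_C = β·I_B = 100×0.0279 = 2.79 mA.
V_CE = V_CC − I_C·R_C − I_E·R_E = 11 − 2.79×1.5 − 2.82×1.8 = 1.73 V > V_CE(sat), so the active-region assumption holds.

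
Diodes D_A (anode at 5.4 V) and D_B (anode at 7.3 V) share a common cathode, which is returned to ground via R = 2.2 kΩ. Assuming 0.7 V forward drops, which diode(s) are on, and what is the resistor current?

Only D_B conducts; I_R ≈ 3 mA

Assume both conduct. Then node N would need to be at both 5.4−0.7 = 4.7 V and 7.3−0.7 = 6.6 V, which is impossible.
Assume only D_B conducts: V_N = 7.3 − 0.7 = 6.6 V, so I_R = 6.6/2.2 = 3 mA.
Check D_A: its anode-to-cathode voltage is 5.4 − 6.6 = -1.2 V < 0.7 V, so it is off. The assumption is consistent.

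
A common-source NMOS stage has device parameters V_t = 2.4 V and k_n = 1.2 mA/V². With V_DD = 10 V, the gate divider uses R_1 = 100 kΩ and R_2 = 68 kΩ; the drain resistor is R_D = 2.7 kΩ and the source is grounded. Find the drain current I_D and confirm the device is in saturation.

I_D ≈ 1.6 mA

V_G = V_DD·R_2/(R_1+R_2) = 10×68/168 = 4.05 V. With the source grounded, V_GS = V_G = 4.05 V.
Assume saturation: I_D = (k_n/2)(V_GS − V_t)² = (1.2/2)×(4.05 − 2.4)² = 0.6×1.65² = 1.63 mA.
V_DS = V_DD − I_D·R_D = 10 − 1.63×2.7 = 5.6 V.
Saturation requires V_DS ≥ V_GS − V_t = 1.65 V; 5.6 ≥ 1.65 ✓.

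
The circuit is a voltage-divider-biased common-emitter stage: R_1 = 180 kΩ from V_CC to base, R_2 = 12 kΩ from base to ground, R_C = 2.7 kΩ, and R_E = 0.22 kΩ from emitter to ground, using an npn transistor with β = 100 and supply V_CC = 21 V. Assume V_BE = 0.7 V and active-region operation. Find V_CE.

Thevenize the base divider: V_Th = V_CC·R_2/(R_1+R_2) = 21×12/192 = 1.31 V, R_Th = R_1‖R_2 = 11.2 kΩ.
Base-emitter loop: V_Th = I_B·R_Th + V_BE + (β+1)I_B·R_E, so I_B = (1.31 − 0.7) / (11.2 + 101×0.22) = 0.0183 mA.
I_C = β·I_B = 100×0.0183 = 1.83 mA, and I_E = (β+1)I_B = 1.85 mA.
V_CE = V_CC − I_C·R_C − I_E·R_E = 21 − 1.83×2.7 − 1.85×0.22 = 15.7 V.
V_CE = 15.7 V > 0.2 V confirms active-region operation.

V_CE ≈ 16 V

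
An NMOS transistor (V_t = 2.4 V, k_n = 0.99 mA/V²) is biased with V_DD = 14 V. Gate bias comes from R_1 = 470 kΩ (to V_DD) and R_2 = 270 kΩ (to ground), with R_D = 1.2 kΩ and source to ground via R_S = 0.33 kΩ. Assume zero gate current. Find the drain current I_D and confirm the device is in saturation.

I_D ≈ 2 mA

V_G = V_DD·R_2/(R_1+R_2) = 14×270/740 = 5.11 V.
Assume saturation: I_D = (k_n/2)(V_GS − V_t)² with V_GS = V_G − I_D·R_S = 5.11 − 0.33·I_D.
Substituting gives 0.0539·I_D² − 1.88·I_D + 3.63 = 0, with roots I_D = 2.05 or 32.9 mA.
The root I_D = 32.9 mA gives V_GS = -5.75 V ≤ V_t, so take I_D = 2.05 mA.
Then V_GS = 4.43 V and V_DS = V_DD − I_D(R_D+R_S) = 14 − 2.05×1.53 = 10.9 V.
Saturation requires V_DS ≥ V_GS − V_t = 2.03 V; 10.9 ≥ 2.03 ✓.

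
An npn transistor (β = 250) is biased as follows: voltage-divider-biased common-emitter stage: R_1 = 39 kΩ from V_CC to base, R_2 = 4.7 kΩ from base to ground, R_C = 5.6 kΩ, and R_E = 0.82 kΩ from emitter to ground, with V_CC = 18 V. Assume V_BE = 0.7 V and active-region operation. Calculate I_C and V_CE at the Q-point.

Thevenize the base divider: V_Th = V_CC·R_2/(R_1+R_2) = 18×4.7/43.7 = 1.94 V, R_Th = R_1‖R_2 = 4.19 kΩ.
Base-emitter loop: V_Th = I_B·R_Th + V_BE + (β+1)I_B·R_E, so I_B = (1.94 − 0.7) / (4.19 + 251×0.82) = 0.00588 mA.
I_C = β·I_B = 250×0.00588 = 1.47 mA, and I_E = (β+1)I_B = 1.48 mA.
V_CE = V_CC − I_C·R_C − I_E·R_E = 18 − 1.47×5.6 − 1.48×0.82 = 8.55 V.
V_CE = 8.55 V > 0.2 V confirms active-region operation.

I_C ≈ 1.5 mA, V_CE ≈ 8.5 V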